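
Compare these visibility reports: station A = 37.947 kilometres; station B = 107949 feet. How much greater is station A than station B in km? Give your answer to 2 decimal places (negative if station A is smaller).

station B: 107949 ft = 32.9029 km.
Difference: 37.9470 − 32.9029 = 5.04 km.

5.04 km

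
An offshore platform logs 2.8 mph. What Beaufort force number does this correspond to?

Beaufort force 1

2.8 mph = 1.3 m/s, which is Beaufort 1 (light air, 0.3–1.5 m/s).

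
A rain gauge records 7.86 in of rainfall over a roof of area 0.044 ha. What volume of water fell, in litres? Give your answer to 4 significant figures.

Depth: 7.86 in × 25.4 = 199.644 mm.
Area: 0.044 ha = 440 m².
1 mm over 1 m² is 1 L, so volume = 199.644 × 440 = 87843.36 L ≈ 87840 L.

87840 litres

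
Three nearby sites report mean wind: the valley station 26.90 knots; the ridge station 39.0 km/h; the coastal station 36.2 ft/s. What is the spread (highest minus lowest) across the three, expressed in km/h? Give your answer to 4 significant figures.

10.82 km/h

the valley station: 26.90 kt = 49.8188 km/h.
the coastal station: 36.2 ft/s = 39.7215 km/h.
Spread: 49.8188 − 39.0000 = 10.82 km/h.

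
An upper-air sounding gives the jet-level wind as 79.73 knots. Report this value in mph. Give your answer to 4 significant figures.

1 kt = 1.15078 mph, so 79.73 × 1.15078 = 91.75 mph.

91.75 mph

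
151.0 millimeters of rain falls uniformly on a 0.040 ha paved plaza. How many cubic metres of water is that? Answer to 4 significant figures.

60.40 cubic metres

Area: 0.040 ha = 400 m².
1 mm over 1 m² is 1 L, so volume = 151 × 400 = 60400 L = 60.40 m³.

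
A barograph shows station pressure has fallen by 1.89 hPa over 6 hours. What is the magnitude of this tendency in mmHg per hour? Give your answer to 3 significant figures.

1.89 hPa / 6 h × 0.750062 mmHg/hPa = 0.236 mmHg/h.

0.236 mmHg per hour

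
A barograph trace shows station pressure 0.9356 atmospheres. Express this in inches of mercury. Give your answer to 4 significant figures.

1 atm = 29.9213 inHg, so 0.9356 × 29.9213 = 27.99 inHg.

27.99 inHg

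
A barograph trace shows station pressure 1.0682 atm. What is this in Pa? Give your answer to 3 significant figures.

108000 Pa

1 atm = 101325 Pa, so 1.0682 × 101325 = 108000 Pa.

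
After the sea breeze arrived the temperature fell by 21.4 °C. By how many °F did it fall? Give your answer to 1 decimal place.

38.5 °F

For a temperature change the 32° offset cancels: Δ°F = 21.4 × 1.8 = 38.5 °F.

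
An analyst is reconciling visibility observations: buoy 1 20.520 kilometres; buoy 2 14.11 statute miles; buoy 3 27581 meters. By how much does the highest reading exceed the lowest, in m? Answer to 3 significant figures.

buoy 1: 20.520 km = 20520.00 m.
buoy 2: 14.11 SM = 22707.84 m.
Spread: 27581.00 − 20520.00 = 7060 m.

7060 m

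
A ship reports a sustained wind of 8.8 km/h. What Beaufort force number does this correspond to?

8.8 km/h = 2.4 m/s, which is Beaufort 2 (light breeze, 1.6–3.3 m/s).

Beaufort force 2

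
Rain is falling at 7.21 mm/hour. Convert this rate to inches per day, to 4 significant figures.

6.813 in/day

7.21 mm/hour × 0.0393701 in/mm × 24 hour/day = 6.813 in/day.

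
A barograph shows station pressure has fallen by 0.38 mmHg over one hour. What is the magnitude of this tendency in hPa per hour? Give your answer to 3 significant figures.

0.507 hPa per hour

0.38 mmHg / 1 h × 1.33322 hPa/mmHg = 0.507 hPa/h.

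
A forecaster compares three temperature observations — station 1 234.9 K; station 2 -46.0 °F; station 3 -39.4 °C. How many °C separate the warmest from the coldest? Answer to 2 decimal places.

5.08 °C

station 1: 234.9 K = -38.250 °C.
station 2: -46.0 °F = -43.333 °C.
Spread: (-38.250) − (-43.333) = 5.083 °C.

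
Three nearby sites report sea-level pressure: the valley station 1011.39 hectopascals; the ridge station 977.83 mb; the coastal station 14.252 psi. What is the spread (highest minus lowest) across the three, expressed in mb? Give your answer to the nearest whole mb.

the valley station: 1011.39 hPa = 1011.39 mb.
the coastal station: 14.252 psi = 982.64 mb.
Spread: 1011.39 − 977.83 = 34 mb.

34 mb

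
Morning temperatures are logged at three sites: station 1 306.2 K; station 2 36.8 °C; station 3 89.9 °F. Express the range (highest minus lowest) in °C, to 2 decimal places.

station 1: 306.2 K = 33.050 °C.
station 3: 89.9 °F = 32.167 °C.
Spread: 36.800 − 32.167 = 4.633 °C.

4.63 °C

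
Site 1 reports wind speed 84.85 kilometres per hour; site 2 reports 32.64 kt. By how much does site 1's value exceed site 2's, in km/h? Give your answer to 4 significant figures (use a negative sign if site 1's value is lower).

site 2: 32.64 kt = 60.4493 km/h.
Difference: 84.8500 − 60.4493 = 24.40 km/h.

24.40 km/h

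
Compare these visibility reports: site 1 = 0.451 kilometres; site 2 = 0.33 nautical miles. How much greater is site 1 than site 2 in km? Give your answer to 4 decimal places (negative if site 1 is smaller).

-0.1602 km

site 2: 0.33 nmi = 0.611160 km.
Difference: 0.451000 − 0.611160 = -0.1602 km.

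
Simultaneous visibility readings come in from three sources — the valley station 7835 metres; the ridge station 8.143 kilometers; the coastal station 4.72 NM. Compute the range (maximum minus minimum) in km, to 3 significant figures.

0.906 km

the valley station: 7835 m = 7.83500 km.
the coastal station: 4.72 nmi = 8.74144 km.
Spread: 8.74144 − 7.83500 = 0.906 km.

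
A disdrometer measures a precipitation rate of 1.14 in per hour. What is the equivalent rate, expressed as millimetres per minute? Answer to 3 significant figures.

0.483 mm/minute

1.14 in/hour × 25.4 mm/in × 0.0166667 hour/minute = 0.483 mm/minute.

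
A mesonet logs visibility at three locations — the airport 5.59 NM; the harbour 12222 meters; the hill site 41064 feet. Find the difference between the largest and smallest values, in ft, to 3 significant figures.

the airport: 5.59 nmi = 33965.49 ft.
the harbour: 12222 m = 40098.43 ft.
Spread: 41064.00 − 33965.49 = 7100 ft.

7100 ft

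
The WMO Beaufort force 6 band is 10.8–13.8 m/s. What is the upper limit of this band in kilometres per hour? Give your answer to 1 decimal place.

49.7 km/h

10.8–13.8 m/s × 3.6 = 38.9–49.7 km/h.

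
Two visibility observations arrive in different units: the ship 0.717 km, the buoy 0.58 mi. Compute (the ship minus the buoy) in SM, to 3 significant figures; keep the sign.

the ship: 0.717 km = 0.44552 SM.
Difference: 0.44552 − 0.58000 = -0.134 SM.

-0.134 SM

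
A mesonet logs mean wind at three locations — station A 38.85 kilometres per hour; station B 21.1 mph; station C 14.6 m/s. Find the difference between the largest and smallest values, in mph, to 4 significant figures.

11.56 mph

station A: 38.85 km/h = 24.1403 mph.
station C: 14.6 m/s = 32.6593 mph.
Spread: 32.6593 − 21.1000 = 11.56 mph.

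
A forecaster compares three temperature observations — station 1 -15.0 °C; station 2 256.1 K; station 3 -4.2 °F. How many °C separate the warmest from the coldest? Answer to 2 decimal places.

5.11 °C

station 2: 256.1 K = -17.050 °C.
station 3: -4.2 °F = -20.111 °C.
Spread: (-15.000) − (-20.111) = 5.111 °C.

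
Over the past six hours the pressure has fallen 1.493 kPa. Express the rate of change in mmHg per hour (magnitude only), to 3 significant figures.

1.493 kPa / 6 h × 7.50062 mmHg/kPa = 1.87 mmHg/h.

1.87 mmHg per hour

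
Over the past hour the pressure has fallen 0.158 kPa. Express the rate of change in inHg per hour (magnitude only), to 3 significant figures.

0.158 kPa / 1 h × 0.2953 inHg/kPa = 0.0467 inHg/h.

0.0467 inHg per hour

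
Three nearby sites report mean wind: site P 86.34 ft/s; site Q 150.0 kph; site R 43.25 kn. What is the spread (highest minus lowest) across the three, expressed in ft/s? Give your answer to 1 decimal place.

site Q: 150.0 km/h = 136.702 ft/s.
site R: 43.25 kt = 72.998 ft/s.
Spread: 136.702 − 72.998 = 63.7 ft/s.

63.7 ft/s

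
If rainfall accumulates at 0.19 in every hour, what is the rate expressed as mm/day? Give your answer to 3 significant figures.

0.19 in/hour × 25.4 mm/in × 24 hour/day = 116 mm/day.

116 mm/day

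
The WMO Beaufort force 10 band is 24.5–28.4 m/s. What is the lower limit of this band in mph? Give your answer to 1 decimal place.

24.5–28.4 m/s × 2.237 = 54.8–63.5 mph.

54.8 mph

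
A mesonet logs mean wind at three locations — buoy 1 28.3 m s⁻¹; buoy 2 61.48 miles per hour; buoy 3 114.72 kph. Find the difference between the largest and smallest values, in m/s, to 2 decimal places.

buoy 2: 61.48 mph = 27.4840 m/s.
buoy 3: 114.72 km/h = 31.8667 m/s.
Spread: 31.8667 − 27.4840 = 4.38 m/s.

4.38 m/s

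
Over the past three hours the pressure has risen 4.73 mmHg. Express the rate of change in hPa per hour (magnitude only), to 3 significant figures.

2.10 hPa per hour

4.73 mmHg / 3 h × 1.33322 hPa/mmHg = 2.10 hPa/h.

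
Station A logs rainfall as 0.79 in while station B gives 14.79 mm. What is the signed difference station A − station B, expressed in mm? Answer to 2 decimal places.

5.28 mm

station A: 0.79 in = 20.0660 mm.
Difference: 20.0660 − 14.7900 = 5.28 mm.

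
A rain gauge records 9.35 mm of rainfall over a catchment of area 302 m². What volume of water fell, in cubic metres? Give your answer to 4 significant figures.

2.824 cubic metres

1 mm over 1 m² is 1 L, so volume = 9.35 × 302 = 2823.7 L = 2.824 m³.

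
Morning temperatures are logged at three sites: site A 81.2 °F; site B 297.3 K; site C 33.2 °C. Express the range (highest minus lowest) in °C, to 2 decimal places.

site A: 81.2 °F = 27.333 °C.
site B: 297.3 K = 24.150 °C.
Spread: 33.200 − 24.150 = 9.050 °C.

9.05 °C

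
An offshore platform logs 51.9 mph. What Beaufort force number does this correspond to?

Beaufort force 9

51.9 mph = 23.2 m/s, which is Beaufort 9 (strong gale, 20.8–24.4 m/s).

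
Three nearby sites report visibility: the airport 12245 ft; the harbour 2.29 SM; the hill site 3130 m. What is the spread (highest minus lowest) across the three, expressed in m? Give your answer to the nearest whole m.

the airport: 12245 ft = 3732.28 m.
the harbour: 2.29 SM = 3685.40 m.
Spread: 3732.28 − 3130.00 = 602 m.

602 m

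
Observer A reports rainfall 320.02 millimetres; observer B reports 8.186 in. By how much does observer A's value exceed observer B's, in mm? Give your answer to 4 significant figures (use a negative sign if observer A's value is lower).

112.1 mm

observer B: 8.186 in = 207.924 mm.
Difference: 320.020 − 207.924 = 112.1 mm.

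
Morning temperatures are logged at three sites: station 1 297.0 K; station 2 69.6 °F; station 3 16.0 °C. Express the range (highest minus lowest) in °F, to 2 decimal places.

14.13 °F

station 1: 297.0 K = 23.850 °C.
station 2: 69.6 °F = 20.889 °C.
Spread: 23.850 − 16.000 = 7.850 °C = 14.13 °F.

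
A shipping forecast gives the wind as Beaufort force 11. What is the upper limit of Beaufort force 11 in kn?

63 kt

Beaufort 11 (violent storm) spans 56–63 knots.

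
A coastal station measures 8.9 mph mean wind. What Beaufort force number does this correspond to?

8.9 mph = 4.0 m/s, which is Beaufort 3 (gentle breeze, 3.4–5.4 m/s).

Beaufort force 3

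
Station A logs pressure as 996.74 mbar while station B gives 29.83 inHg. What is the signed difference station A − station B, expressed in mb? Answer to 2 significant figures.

-13 mb

station B: 29.83 inHg = 1010.16 mb.
Difference: 996.74 − 1010.16 = -13 mb.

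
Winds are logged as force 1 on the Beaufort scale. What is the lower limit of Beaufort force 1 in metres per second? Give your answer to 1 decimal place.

Beaufort 1 (light air) spans 0.3–1.5 m/s.

0.3 m/s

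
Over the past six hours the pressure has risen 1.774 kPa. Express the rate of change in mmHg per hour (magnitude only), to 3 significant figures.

1.774 kPa / 6 h × 7.50062 mmHg/kPa = 2.22 mmHg/h.

2.22 mmHg per hour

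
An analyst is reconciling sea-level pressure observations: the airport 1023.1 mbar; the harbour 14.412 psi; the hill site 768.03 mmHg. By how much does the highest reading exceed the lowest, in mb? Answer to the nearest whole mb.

30 mb

the harbour: 14.412 psi = 993.67 mb.
the hill site: 768.03 mmHg = 1023.96 mb.
Spread: 1023.96 − 993.67 = 30 mb.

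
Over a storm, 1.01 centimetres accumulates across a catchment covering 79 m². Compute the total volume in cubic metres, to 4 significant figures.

0.7979 cubic metres

Depth: 1.01 cm × 10 = 10.1 mm.
1 mm over 1 m² is 1 L, so volume = 10.1 × 79 = 797.9 L = 0.7979 m³.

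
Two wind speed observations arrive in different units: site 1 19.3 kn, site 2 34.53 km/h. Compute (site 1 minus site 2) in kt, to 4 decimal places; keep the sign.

site 2: 34.53 km/h = 18.644708 kt.
Difference: 19.300000 − 18.644708 = 0.6553 kt.

0.6553 kt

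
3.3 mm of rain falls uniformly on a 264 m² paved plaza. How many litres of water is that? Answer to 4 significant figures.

1 mm over 1 m² is 1 L, so volume = 3.3 × 264 = 871.2 L.

871.2 litres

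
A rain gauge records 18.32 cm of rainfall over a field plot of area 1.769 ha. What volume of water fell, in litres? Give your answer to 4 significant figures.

3241000 litres

Depth: 18.32 cm × 10 = 183.2 mm.
Area: 1.769 ha = 17690 m².
1 mm over 1 m² is 1 L, so volume = 183.2 × 17690 = 3240808 L ≈ 3241000 L.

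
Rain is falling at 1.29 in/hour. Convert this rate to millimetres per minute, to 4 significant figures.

0.5461 mm/minute

1.29 in/hour × 25.4 mm/in × 0.0166667 hour/minute = 0.5461 mm/minute.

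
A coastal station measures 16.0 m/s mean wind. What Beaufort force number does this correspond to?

16.0 m/s lies in the Beaufort 7 band (near gale, 13.9–17.1 m/s).

Beaufort force 7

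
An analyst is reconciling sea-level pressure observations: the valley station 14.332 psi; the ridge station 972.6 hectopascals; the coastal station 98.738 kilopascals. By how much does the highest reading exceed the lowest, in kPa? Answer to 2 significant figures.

1.6 kPa

the valley station: 14.332 psi = 98.816 kPa.
the ridge station: 972.6 hPa = 97.260 kPa.
Spread: 98.816 − 97.260 = 1.6 kPa.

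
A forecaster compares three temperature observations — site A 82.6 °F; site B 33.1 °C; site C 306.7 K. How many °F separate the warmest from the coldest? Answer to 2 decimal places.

9.79 °F

site A: 82.6 °F = 28.111 °C.
site C: 306.7 K = 33.550 °C.
Spread: 33.550 − 28.111 = 5.439 °C = 9.79 °F.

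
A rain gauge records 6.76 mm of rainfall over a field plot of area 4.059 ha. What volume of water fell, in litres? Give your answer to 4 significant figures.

274400 litres

Area: 4.059 ha = 40590 m².
1 mm over 1 m² is 1 L, so volume = 6.76 × 40590 = 274388.4 L ≈ 274400 L.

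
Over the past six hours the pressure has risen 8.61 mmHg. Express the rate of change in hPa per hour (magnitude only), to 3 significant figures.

8.61 mmHg / 6 h × 1.33322 hPa/mmHg = 1.91 hPa/h.

1.91 hPa per hour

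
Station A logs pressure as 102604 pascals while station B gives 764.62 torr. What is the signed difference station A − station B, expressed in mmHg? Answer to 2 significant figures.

station A: 102604 Pa = 769.593 mmHg.
Difference: 769.593 − 764.620 = 5.0 mmHg.

5.0 mmHg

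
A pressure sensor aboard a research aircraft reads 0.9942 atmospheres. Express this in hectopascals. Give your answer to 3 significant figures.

1010 hPa

1 atm = 1013.25 hPa, so 0.9942 × 1013.25 = 1010 hPa.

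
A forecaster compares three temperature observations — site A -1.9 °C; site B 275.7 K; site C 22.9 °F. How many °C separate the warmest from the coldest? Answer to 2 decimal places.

7.61 °C

site B: 275.7 K = 2.550 °C.
site C: 22.9 °F = -5.056 °C.
Spread: 2.550 − (-5.056) = 7.606 °C.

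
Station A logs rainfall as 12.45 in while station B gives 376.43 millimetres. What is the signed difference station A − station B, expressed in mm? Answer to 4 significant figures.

-60.20 mm

station A: 12.45 in = 316.2300 mm.
Difference: 316.2300 − 376.4300 = -60.20 mm.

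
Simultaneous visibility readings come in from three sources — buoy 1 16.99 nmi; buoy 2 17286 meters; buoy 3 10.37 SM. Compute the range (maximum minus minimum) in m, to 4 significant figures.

buoy 1: 16.99 nmi = 31465.48 m.
buoy 3: 10.37 SM = 16688.90 m.
Spread: 31465.48 − 16688.90 = 14780 m.

14780 m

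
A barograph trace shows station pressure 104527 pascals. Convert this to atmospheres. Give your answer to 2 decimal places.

1.03 atm

1 Pa = 9.86923e-06 atm, so 104527 × 9.86923e-06 = 1.03 atm.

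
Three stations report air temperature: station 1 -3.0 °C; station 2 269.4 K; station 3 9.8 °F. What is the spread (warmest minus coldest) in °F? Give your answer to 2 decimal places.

16.80 °F

station 2: 269.4 K = -3.750 °C.
station 3: 9.8 °F = -12.333 °C.
Spread: (-3.000) − (-12.333) = 9.333 °C = 16.80 °F.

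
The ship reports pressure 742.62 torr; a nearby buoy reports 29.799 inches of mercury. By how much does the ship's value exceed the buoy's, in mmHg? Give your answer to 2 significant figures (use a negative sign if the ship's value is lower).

-14 mmHg

the buoy: 29.799 inHg = 756.89 mmHg.
Difference: 742.62 − 756.89 = -14 mmHg.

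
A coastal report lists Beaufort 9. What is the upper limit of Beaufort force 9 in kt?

Beaufort 9 (strong gale) spans 41–47 knots.

47 kt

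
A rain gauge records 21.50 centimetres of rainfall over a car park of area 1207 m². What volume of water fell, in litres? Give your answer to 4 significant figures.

Depth: 21.50 cm × 10 = 215 mm.
1 mm over 1 m² is 1 L, so volume = 215 × 1207 = 259505 L ≈ 259500 L.

259500 litres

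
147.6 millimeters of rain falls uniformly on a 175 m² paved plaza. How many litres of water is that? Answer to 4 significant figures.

1 mm over 1 m² is 1 L, so volume = 147.6 × 175 = 25830 L.

25830 litres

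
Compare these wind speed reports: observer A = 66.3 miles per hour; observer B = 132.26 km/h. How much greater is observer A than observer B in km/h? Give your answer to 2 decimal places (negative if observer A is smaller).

observer A: 66.3 mph = 106.6995 km/h.
Difference: 106.6995 − 132.2600 = -25.56 km/h.

-25.56 km/h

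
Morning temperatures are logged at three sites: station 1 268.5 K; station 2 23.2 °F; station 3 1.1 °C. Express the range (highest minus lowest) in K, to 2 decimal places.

station 1: 268.5 K = -4.650 °C.
station 2: 23.2 °F = -4.889 °C.
Spread: 1.100 − (-4.889) = 5.989 °C.

5.99 K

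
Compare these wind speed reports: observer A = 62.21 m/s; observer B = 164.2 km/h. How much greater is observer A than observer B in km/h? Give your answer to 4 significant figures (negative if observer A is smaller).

59.76 km/h

observer A: 62.21 m/s = 223.9560 km/h.
Difference: 223.9560 − 164.2000 = 59.76 km/h.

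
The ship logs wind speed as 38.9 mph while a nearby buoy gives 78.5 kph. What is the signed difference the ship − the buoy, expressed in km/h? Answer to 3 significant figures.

-15.9 km/h

the ship: 38.9 mph = 62.603 km/h.
Difference: 62.603 − 78.500 = -15.9 km/h.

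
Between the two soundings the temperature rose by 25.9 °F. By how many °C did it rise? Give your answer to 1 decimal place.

A change of 1 °C equals a change of 1.8 °F: Δ°C = 25.9 × 0.5556 = 14.4 °C.

14.4 °C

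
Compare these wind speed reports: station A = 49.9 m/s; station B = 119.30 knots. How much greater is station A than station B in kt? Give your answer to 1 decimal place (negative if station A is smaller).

-22.3 kt

station A: 49.9 m/s = 96.998 kt.
Difference: 96.998 − 119.300 = -22.3 kt.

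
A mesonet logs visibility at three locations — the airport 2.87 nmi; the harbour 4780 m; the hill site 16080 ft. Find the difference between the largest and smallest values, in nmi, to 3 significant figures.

0.289 nmi

the harbour: 4780 m = 2.58099 nmi.
the hill site: 16080 ft = 2.64643 nmi.
Spread: 2.87000 − 2.58099 = 0.289 nmi.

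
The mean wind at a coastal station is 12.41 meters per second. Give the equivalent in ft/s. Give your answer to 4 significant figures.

1 m/s = 3.28084 ft/s, so 12.41 × 3.28084 = 40.72 ft/s.

40.72 ft/s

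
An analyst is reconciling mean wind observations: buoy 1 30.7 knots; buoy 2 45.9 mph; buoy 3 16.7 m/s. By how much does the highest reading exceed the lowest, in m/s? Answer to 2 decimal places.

buoy 1: 30.7 kt = 15.7934 m/s.
buoy 2: 45.9 mph = 20.5191 m/s.
Spread: 20.5191 − 15.7934 = 4.73 m/s.

4.73 m/s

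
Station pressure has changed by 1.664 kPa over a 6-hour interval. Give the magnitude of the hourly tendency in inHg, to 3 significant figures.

1.664 kPa / 6 h × 0.2953 inHg/kPa = 0.0819 inHg/h.

0.0819 inHg per hour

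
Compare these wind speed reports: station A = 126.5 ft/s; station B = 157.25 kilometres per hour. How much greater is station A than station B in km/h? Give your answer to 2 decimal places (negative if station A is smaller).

station A: 126.5 ft/s = 138.8059 km/h.
Difference: 138.8059 − 157.2500 = -18.44 km/h.

-18.44 km/h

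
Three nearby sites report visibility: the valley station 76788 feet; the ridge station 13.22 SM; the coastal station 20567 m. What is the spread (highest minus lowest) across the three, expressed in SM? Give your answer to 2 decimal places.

the valley station: 76788 ft = 14.5432 SM.
the coastal station: 20567 m = 12.7797 SM.
Spread: 14.5432 − 12.7797 = 1.76 SM.

1.76 SM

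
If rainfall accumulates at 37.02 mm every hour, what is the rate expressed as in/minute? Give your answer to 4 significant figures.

0.02429 in/minute

37.02 mm/hour × 0.0393701 in/mm × 0.0166667 hour/minute = 0.02429 in/minute.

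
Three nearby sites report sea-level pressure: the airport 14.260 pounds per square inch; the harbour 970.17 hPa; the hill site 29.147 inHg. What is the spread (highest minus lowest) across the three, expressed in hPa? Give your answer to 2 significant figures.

the airport: 14.260 psi = 983.19 hPa.
the hill site: 29.147 inHg = 987.03 hPa.
Spread: 987.03 − 970.17 = 17 hPa.

17 hPa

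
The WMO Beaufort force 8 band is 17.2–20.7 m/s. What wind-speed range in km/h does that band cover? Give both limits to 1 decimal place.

61.9 to 74.5 km/h

17.2–20.7 m/s × 3.6 = 61.9–74.5 km/h.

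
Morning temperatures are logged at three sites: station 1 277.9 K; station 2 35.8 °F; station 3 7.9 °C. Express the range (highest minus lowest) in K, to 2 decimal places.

station 1: 277.9 K = 4.750 °C.
station 2: 35.8 °F = 2.111 °C.
Spread: 7.900 − 2.111 = 5.789 °C.

5.79 K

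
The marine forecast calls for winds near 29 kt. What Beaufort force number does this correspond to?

Beaufort force 7

29 kt lies in the Beaufort 7 band (near gale, 28–33 kt).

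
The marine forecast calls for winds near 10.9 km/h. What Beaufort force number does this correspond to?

10.9 km/h = 3.0 m/s, which is Beaufort 2 (light breeze, 1.6–3.3 m/s).

Beaufort force 2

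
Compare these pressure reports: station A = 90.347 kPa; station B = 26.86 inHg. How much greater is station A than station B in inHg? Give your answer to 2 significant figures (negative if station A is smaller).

station A: 90.347 kPa = 26.6795 inHg.
Difference: 26.6795 − 26.8600 = -0.18 inHg.

-0.18 inHg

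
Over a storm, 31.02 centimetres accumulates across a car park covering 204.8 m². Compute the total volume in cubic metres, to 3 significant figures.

63.5 cubic metres

Depth: 31.02 cm × 10 = 310.2 mm.
1 mm over 1 m² is 1 L, so volume = 310.2 × 204.8 = 63528.96 L = 63.5 m³.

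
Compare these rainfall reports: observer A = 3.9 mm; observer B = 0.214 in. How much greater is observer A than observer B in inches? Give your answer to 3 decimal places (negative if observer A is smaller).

observer A: 3.9 mm = 0.15354 in.
Difference: 0.15354 − 0.21400 = -0.060 in.

-0.060 in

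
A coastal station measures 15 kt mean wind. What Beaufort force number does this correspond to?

15 kt lies in the Beaufort 4 band (moderate breeze, 11–16 kt).

Beaufort force 4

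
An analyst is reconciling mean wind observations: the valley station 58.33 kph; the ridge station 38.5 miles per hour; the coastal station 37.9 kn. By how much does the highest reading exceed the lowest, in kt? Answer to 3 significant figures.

the valley station: 58.33 km/h = 31.4957 kt.
the ridge station: 38.5 mph = 33.4556 kt.
Spread: 37.9000 − 31.4957 = 6.40 kt.

6.40 kt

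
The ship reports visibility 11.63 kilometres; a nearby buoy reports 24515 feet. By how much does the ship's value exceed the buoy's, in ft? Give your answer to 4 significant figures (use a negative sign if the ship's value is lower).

13640 ft

the ship: 11.63 km = 38156.17 ft.
Difference: 38156.17 − 24515.00 = 13640 ft.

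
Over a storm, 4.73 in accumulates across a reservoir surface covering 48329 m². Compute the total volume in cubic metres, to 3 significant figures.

Depth: 4.73 in × 25.4 = 120.142 mm.
1 mm over 1 m² is 1 L, so volume = 120.142 × 48329 = 5806342.7 L = 5810 m³.

5810 cubic metres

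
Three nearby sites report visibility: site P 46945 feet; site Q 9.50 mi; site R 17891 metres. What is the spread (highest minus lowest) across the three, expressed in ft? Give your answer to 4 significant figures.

site Q: 9.50 SM = 50160.00 ft.
site R: 17891 m = 58697.51 ft.
Spread: 58697.51 − 46945.00 = 11750 ft.

11750 ft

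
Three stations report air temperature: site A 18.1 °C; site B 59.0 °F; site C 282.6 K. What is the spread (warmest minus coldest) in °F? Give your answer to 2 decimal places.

site B: 59.0 °F = 15.000 °C.
site C: 282.6 K = 9.450 °C.
Spread: 18.100 − 9.450 = 8.650 °C = 15.57 °F.

15.57 °F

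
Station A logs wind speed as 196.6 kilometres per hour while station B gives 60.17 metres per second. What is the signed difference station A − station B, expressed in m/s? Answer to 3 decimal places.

-5.559 m/s

station A: 196.6 km/h = 54.61111 m/s.
Difference: 54.61111 − 60.17000 = -5.559 m/s.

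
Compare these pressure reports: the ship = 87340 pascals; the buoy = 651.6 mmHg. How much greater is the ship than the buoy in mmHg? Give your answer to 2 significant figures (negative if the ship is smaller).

3.5 mmHg

the ship: 87340 Pa = 655.104 mmHg.
Difference: 655.104 − 651.600 = 3.5 mmHg.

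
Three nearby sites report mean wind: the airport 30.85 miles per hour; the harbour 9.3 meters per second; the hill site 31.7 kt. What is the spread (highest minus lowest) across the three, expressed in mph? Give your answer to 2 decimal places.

the harbour: 9.3 m/s = 20.8035 mph.
the hill site: 31.7 kt = 36.4797 mph.
Spread: 36.4797 − 20.8035 = 15.68 mph.

15.68 mph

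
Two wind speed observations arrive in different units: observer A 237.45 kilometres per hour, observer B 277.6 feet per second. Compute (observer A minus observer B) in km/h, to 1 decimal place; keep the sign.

-67.2 km/h

observer B: 277.6 ft/s = 304.605 km/h.
Difference: 237.450 − 304.605 = -67.2 km/h.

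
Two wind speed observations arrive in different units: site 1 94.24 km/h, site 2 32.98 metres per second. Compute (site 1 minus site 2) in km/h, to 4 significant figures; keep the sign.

-24.49 km/h

site 2: 32.98 m/s = 118.7280 km/h.
Difference: 94.2400 − 118.7280 = -24.49 km/h.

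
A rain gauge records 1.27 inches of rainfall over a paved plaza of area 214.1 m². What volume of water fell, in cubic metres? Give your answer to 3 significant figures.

6.91 cubic metres

Depth: 1.27 in × 25.4 = 32.258 mm.
1 mm over 1 m² is 1 L, so volume = 32.258 × 214.1 = 6906.4378 L = 6.91 m³.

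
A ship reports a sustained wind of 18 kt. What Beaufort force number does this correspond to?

Beaufort force 5

18 kt lies in the Beaufort 5 band (fresh breeze, 17–21 kt).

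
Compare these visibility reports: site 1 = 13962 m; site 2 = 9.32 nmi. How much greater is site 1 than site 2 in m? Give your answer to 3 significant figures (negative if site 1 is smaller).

-3300 m

site 2: 9.32 nmi = 17260.64 m.
Difference: 13962.00 − 17260.64 = -3300 m.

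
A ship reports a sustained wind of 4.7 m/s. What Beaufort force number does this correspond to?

Beaufort force 3

4.7 m/s lies in the Beaufort 3 band (gentle breeze, 3.4–5.4 m/s).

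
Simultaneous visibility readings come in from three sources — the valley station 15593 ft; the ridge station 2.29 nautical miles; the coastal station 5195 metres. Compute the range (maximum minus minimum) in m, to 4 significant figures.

953.9 m

the valley station: 15593 ft = 4752.746 m.
the ridge station: 2.29 nmi = 4241.080 m.
Spread: 5195.000 − 4241.080 = 953.9 m.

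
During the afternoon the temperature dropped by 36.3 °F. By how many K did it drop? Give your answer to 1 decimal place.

Converting a difference, only the 9/5 scale factor applies: ΔK = 36.3 × 0.5556 = 20.2 K.

20.2 K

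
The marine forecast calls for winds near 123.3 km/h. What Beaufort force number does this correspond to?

123.3 km/h = 34.2 m/s, which is Beaufort 12 (hurricane force, ≥32.7 m/s).

Beaufort force 12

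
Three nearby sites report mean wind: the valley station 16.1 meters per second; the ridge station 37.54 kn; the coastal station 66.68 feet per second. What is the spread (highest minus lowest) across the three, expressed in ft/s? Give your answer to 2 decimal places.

the valley station: 16.1 m/s = 52.8215 ft/s.
the ridge station: 37.54 kt = 63.3604 ft/s.
Spread: 66.6800 − 52.8215 = 13.86 ft/s.

13.86 ft/s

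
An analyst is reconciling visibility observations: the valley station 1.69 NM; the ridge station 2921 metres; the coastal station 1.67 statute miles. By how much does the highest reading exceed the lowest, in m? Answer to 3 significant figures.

the valley station: 1.69 nmi = 3129.88 m.
the coastal station: 1.67 SM = 2687.60 m.
Spread: 3129.88 − 2687.60 = 442 m.

442 m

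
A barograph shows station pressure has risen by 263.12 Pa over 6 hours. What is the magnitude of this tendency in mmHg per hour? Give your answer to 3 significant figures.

0.329 mmHg per hour

263.12 Pa / 6 h × 0.00750062 mmHg/Pa = 0.329 mmHg/h.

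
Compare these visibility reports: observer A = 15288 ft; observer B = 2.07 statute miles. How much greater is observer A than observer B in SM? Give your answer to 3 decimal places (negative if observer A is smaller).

observer A: 15288 ft = 2.89545 SM.
Difference: 2.89545 − 2.07000 = 0.825 SM.

0.825 SM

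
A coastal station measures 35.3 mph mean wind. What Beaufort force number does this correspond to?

Beaufort force 7

35.3 mph = 15.8 m/s, which is Beaufort 7 (near gale, 13.9–17.1 m/s).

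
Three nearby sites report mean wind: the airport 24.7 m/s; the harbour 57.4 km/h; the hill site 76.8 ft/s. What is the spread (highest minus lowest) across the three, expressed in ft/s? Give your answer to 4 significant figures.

28.73 ft/s

the airport: 24.7 m/s = 81.0367 ft/s.
the harbour: 57.4 km/h = 52.3112 ft/s.
Spread: 81.0367 − 52.3112 = 28.73 ft/s.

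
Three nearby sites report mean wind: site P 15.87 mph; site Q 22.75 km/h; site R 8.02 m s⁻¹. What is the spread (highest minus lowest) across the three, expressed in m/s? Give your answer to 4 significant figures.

1.701 m/s

site P: 15.87 mph = 7.09452 m/s.
site Q: 22.75 km/h = 6.31944 m/s.
Spread: 8.02000 − 6.31944 = 1.701 m/s.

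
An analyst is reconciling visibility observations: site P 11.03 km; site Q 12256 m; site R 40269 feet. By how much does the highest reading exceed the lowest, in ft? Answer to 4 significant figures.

4081 ft

site P: 11.03 km = 36187.66 ft.
site Q: 12256 m = 40209.97 ft.
Spread: 40269.00 − 36187.66 = 4081 ft.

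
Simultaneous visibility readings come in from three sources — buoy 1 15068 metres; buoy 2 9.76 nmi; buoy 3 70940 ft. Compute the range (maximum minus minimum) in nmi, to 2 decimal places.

buoy 1: 15068 m = 8.1361 nmi.
buoy 3: 70940 ft = 11.6752 nmi.
Spread: 11.6752 − 8.1361 = 3.54 nmi.

3.54 nmi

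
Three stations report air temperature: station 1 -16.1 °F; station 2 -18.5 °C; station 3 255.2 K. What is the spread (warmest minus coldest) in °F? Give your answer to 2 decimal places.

station 1: -16.1 °F = -26.722 °C.
station 3: 255.2 K = -17.950 °C.
Spread: (-17.950) − (-26.722) = 8.772 °C = 15.79 °F.

15.79 °F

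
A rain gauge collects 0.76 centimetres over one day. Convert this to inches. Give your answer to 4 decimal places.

1 cm = 0.393701 in, so 0.76 × 0.393701 = 0.2992 in.

0.2992 in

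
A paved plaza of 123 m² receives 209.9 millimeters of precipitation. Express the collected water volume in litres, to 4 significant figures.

1 mm over 1 m² is 1 L, so volume = 209.9 × 123 = 25817.7 L ≈ 25820 L.

25820 litres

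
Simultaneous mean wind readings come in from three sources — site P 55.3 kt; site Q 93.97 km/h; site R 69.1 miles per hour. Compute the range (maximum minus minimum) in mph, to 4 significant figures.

10.71 mph

site P: 55.3 kt = 63.6381 mph.
site Q: 93.97 km/h = 58.3903 mph.
Spread: 69.1000 − 58.3903 = 10.71 mph.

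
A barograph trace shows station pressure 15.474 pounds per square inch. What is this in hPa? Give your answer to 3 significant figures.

1070 hPa

1 psi = 68.9476 hPa, so 15.474 × 68.9476 = 1070 hPa.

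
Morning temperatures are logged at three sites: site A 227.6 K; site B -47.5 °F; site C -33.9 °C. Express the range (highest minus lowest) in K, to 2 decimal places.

site A: 227.6 K = -45.550 °C.
site B: -47.5 °F = -44.167 °C.
Spread: (-33.900) − (-45.550) = 11.650 °C.

11.65 K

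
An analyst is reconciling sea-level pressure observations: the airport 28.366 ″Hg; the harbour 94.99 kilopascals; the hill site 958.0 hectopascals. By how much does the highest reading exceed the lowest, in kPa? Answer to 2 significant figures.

1.1 kPa

the airport: 28.366 inHg = 96.058 kPa.
the hill site: 958.0 hPa = 95.800 kPa.
Spread: 96.058 − 94.990 = 1.1 kPa.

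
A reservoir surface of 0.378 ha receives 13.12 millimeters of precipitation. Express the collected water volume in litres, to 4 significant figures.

49590 litres

Area: 0.378 ha = 3780 m².
1 mm over 1 m² is 1 L, so volume = 13.12 × 3780 = 49593.6 L ≈ 49590 L.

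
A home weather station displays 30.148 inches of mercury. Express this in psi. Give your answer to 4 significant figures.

14.81 psi

1 inHg = 0.491154 psi, so 30.148 × 0.491154 = 14.81 psi.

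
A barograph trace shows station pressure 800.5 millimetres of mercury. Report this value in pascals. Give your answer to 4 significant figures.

1 mmHg = 133.322 Pa, so 800.5 × 133.322 = 106700 Pa.

106700 Pa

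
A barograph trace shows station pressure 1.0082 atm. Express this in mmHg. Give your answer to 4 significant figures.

1 atm = 760 mmHg, so 1.0082 × 760 = 766.2 mmHg.

766.2 mmHg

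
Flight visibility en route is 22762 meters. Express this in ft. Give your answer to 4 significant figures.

1 m = 3.28084 ft, so 22762 × 3.28084 = 74680 ft.

74680 ft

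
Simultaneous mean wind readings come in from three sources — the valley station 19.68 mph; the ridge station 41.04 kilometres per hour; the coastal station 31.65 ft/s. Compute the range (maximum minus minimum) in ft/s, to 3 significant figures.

8.54 ft/s

the valley station: 19.68 mph = 28.8640 ft/s.
the ridge station: 41.04 km/h = 37.4016 ft/s.
Spread: 37.4016 − 28.8640 = 8.54 ft/s.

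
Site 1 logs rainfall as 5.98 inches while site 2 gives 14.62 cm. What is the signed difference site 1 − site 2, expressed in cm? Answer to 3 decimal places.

site 1: 5.98 in = 15.18920 cm.
Difference: 15.18920 − 14.62000 = 0.569 cm.

0.569 cm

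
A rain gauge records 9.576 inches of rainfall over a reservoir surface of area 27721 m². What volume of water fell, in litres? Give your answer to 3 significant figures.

Depth: 9.576 in × 25.4 = 243.2304 mm.
1 mm over 1 m² is 1 L, so volume = 243.2304 × 27721 = 6742589.9 L ≈ 6740000 L.

6740000 litres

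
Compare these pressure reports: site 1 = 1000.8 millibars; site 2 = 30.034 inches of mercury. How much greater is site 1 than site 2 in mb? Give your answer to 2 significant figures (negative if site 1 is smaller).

-16 mb

site 2: 30.034 inHg = 1017.07 mb.
Difference: 1000.80 − 1017.07 = -16 mb.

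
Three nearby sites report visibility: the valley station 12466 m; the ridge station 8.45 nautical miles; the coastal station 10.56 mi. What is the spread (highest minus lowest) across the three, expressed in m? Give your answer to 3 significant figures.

the ridge station: 8.45 nmi = 15649.40 m.
the coastal station: 10.56 SM = 16994.67 m.
Spread: 16994.67 − 12466.00 = 4530 m.

4530 m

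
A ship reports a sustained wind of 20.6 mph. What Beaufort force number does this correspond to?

20.6 mph = 9.2 m/s, which is Beaufort 5 (fresh breeze, 8.0–10.7 m/s).

Beaufort force 5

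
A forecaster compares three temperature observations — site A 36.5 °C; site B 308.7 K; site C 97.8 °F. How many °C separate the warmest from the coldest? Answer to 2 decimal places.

site B: 308.7 K = 35.550 °C.
site C: 97.8 °F = 36.556 °C.
Spread: 36.556 − 35.550 = 1.006 °C.

1.01 °C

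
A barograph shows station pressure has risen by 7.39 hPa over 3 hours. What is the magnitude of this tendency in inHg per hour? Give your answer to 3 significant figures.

0.0727 inHg per hour

7.39 hPa / 3 h × 0.02953 inHg/hPa = 0.0727 inHg/h.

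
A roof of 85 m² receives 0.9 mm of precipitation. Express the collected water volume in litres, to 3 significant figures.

1 mm over 1 m² is 1 L, so volume = 0.9 × 85 = 76.5 L.

76.5 litres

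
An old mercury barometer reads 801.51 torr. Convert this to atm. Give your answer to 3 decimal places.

1 mmHg = 0.00131579 atm, so 801.51 × 0.00131579 = 1.055 atm.

1.055 atm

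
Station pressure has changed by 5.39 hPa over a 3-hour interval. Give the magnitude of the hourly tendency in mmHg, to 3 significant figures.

1.35 mmHg per hour

5.39 hPa / 3 h × 0.750062 mmHg/hPa = 1.35 mmHg/h.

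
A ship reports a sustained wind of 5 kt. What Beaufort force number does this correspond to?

5 kt lies in the Beaufort 2 band (light breeze, 4–6 kt).

Beaufort force 2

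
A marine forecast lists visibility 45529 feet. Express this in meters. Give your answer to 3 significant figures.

1 ft = 0.3048 m, so 45529 × 0.3048 = 13900 m.

13900 m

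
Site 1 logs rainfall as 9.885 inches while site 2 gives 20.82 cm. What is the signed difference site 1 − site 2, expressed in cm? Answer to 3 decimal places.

site 1: 9.885 in = 25.10790 cm.
Difference: 25.10790 − 20.82000 = 4.288 cm.

4.288 cm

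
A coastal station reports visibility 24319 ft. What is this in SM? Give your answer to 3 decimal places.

1 ft = 0.000189394 SM, so 24319 × 0.000189394 = 4.606 SM.

4.606 SM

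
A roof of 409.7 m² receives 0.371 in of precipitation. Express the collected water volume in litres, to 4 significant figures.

3861 litres

Depth: 0.371 in × 25.4 = 9.4234 mm.
1 mm over 1 m² is 1 L, so volume = 9.4234 × 409.7 = 3860.767 L ≈ 3861 L.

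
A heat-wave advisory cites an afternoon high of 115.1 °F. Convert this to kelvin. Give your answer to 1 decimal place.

319.3 K

First to °C: 46.17 °C.
Then to K: 319.3 K.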